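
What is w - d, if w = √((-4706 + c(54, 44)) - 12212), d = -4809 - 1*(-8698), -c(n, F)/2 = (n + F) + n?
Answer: -3889 + I*√17222 ≈ -3889.0 + 131.23*I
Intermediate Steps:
c(n, F) = -4*n - 2*F (c(n, F) = -2*((n + F) + n) = -2*((F + n) + n) = -2*(F + 2*n) = -4*n - 2*F)
d = 3889 (d = -4809 + 8698 = 3889)
w = I*√17222 (w = √((-4706 + (-4*54 - 2*44)) - 12212) = √((-4706 + (-216 - 88)) - 12212) = √((-4706 - 304) - 12212) = √(-5010 - 12212) = √(-17222) = I*√17222 ≈ 131.23*I)
w - d = I*√17222 - 1*3889 = I*√17222 - 3889 = -3889 + I*√17222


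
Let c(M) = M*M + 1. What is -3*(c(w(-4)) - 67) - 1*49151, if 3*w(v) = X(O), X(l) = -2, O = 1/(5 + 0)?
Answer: -146863/3 ≈ -48954.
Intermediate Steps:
O = ⅕ (O = 1/5 = ⅕ ≈ 0.20000)
w(v) = -⅔ (w(v) = (⅓)*(-2) = -⅔)
c(M) = 1 + M² (c(M) = M² + 1 = 1 + M²)
-3*(c(w(-4)) - 67) - 1*49151 = -3*((1 + (-⅔)²) - 67) - 1*49151 = -3*((1 + 4/9) - 67) - 49151 = -3*(13/9 - 67) - 49151 = -3*(-590/9) - 49151 = 590/3 - 49151 = -146863/3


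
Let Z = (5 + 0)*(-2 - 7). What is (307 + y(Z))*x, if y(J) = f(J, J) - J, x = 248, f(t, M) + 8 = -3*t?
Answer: 118792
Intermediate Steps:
Z = -45 (Z = 5*(-9) = -45)
f(t, M) = -8 - 3*t
y(J) = -8 - 4*J (y(J) = (-8 - 3*J) - J = -8 - 4*J)
(307 + y(Z))*x = (307 + (-8 - 4*(-45)))*248 = (307 + (-8 + 180))*248 = (307 + 172)*248 = 479*248 = 118792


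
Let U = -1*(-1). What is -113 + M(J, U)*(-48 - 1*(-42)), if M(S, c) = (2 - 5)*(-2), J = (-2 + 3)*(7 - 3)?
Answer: -149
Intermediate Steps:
J = 4 (J = 1*4 = 4)
U = 1
M(S, c) = 6 (M(S, c) = -3*(-2) = 6)
-113 + M(J, U)*(-48 - 1*(-42)) = -113 + 6*(-48 - 1*(-42)) = -113 + 6*(-48 + 42) = -113 + 6*(-6) = -113 - 36 = -149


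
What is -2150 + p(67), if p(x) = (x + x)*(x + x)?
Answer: 15806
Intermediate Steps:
p(x) = 4*x² (p(x) = (2*x)*(2*x) = 4*x²)
-2150 + p(67) = -2150 + 4*67² = -2150 + 4*4489 = -2150 + 17956 = 15806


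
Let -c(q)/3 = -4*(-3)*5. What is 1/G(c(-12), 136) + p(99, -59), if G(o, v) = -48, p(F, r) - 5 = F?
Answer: 4991/48 ≈ 103.98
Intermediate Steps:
c(q) = -180 (c(q) = -3*(-4*(-3))*5 = -36*5 = -3*60 = -180)
p(F, r) = 5 + F
1/G(c(-12), 136) + p(99, -59) = 1/(-48) + (5 + 99) = -1/48 + 104 = 4991/48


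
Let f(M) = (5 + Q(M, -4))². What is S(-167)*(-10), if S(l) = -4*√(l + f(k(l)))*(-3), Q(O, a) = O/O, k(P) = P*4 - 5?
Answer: -120*I*√131 ≈ -1373.5*I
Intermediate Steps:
k(P) = -5 + 4*P (k(P) = 4*P - 5 = -5 + 4*P)
Q(O, a) = 1
f(M) = 36 (f(M) = (5 + 1)² = 6² = 36)
S(l) = 12*√(36 + l) (S(l) = -4*√(l + 36)*(-3) = -4*√(36 + l)*(-3) = 12*√(36 + l))
S(-167)*(-10) = (12*√(36 - 167))*(-10) = (12*√(-131))*(-10) = (12*(I*√131))*(-10) = (12*I*√131)*(-10) = -120*I*√131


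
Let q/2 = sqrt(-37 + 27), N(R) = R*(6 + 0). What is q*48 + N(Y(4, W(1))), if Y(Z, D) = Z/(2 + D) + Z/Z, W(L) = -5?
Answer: -2 + 96*I*sqrt(10) ≈ -2.0 + 303.58*I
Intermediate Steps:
Y(Z, D) = 1 + Z/(2 + D) (Y(Z, D) = Z/(2 + D) + 1 = 1 + Z/(2 + D))
N(R) = 6*R (N(R) = R*6 = 6*R)
q = 2*I*sqrt(10) (q = 2*sqrt(-37 + 27) = 2*sqrt(-10) = 2*(I*sqrt(10)) = 2*I*sqrt(10) ≈ 6.3246*I)
q*48 + N(Y(4, W(1))) = (2*I*sqrt(10))*48 + 6*((2 - 5 + 4)/(2 - 5)) = 96*I*sqrt(10) + 6*(1/(-3)) = 96*I*sqrt(10) + 6*(-1/3*1) = 96*I*sqrt(10) + 6*(-1/3) = 96*I*sqrt(10) - 2 = -2 + 96*I*sqrt(10)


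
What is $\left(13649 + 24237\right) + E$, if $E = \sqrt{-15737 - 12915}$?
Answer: $37886 + 2 i \sqrt{7163} \approx 37886.0 + 169.27 i$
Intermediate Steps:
$E = 2 i \sqrt{7163}$ ($E = \sqrt{-28652} = 2 i \sqrt{7163} \approx 169.27 i$)
$\left(13649 + 24237\right) + E = \left(13649 + 24237\right) + 2 i \sqrt{7163} = 37886 + 2 i \sqrt{7163}$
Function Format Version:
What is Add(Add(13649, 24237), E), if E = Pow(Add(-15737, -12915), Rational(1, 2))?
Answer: Add(37886, Mul(2, I, Pow(7163, Rational(1, 2)))) ≈ Add(37886., Mul(169.27, I))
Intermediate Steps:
E = Mul(2, I, Pow(7163, Rational(1, 2))) (E = Pow(-28652, Rational(1, 2)) = Mul(2, I, Pow(7163, Rational(1, 2))) ≈ Mul(169.27, I))
Add(Add(13649, 24237), E) = Add(Add(13649, 24237), Mul(2, I, Pow(7163, Rational(1, 2)))) = Add(37886, Mul(2, I, Pow(7163, Rational(1, 2))))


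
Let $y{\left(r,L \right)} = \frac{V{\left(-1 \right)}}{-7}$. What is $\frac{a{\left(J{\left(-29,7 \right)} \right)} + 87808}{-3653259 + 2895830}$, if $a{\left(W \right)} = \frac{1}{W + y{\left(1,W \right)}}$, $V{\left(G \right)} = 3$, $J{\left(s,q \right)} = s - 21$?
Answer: $- \frac{30996217}{267372437} \approx -0.11593$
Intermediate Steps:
$J{\left(s,q \right)} = -21 + s$ ($J{\left(s,q \right)} = s - 21 = -21 + s$)
$y{\left(r,L \right)} = - \frac{3}{7}$ ($y{\left(r,L \right)} = \frac{3}{-7} = 3 \left(- \frac{1}{7}\right) = - \frac{3}{7}$)
$a{\left(W \right)} = \frac{1}{- \frac{3}{7} + W}$ ($a{\left(W \right)} = \frac{1}{W - \frac{3}{7}} = \frac{1}{- \frac{3}{7} + W}$)
$\frac{a{\left(J{\left(-29,7 \right)} \right)} + 87808}{-3653259 + 2895830} = \frac{\frac{7}{-3 + 7 \left(-21 - 29\right)} + 87808}{-3653259 + 2895830} = \frac{\frac{7}{-3 + 7 \left(-50\right)} + 87808}{-757429} = \left(\frac{7}{-3 - 350} + 87808\right) \left(- \frac{1}{757429}\right) = \left(\frac{7}{-353} + 87808\right) \left(- \frac{1}{757429}\right) = \left(7 \left(- \frac{1}{353}\right) + 87808\right) \left(- \frac{1}{757429}\right) = \left(- \frac{7}{353} + 87808\right) \left(- \frac{1}{757429}\right) = \frac{30996217}{353} \left(- \frac{1}{757429}\right) = - \frac{30996217}{267372437}$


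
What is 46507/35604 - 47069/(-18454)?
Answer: 1267042427/328518108 ≈ 3.8568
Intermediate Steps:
46507/35604 - 47069/(-18454) = 46507*(1/35604) - 47069*(-1/18454) = 46507/35604 + 47069/18454 = 1267042427/328518108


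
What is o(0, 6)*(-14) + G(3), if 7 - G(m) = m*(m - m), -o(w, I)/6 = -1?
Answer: -77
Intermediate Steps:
o(w, I) = 6 (o(w, I) = -6*(-1) = 6)
G(m) = 7 (G(m) = 7 - m*(m - m) = 7 - m*0 = 7 - 1*0 = 7 + 0 = 7)
o(0, 6)*(-14) + G(3) = 6*(-14) + 7 = -84 + 7 = -77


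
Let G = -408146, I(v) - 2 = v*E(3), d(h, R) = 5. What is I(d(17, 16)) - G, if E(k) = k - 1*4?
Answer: 408143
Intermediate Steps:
E(k) = -4 + k (E(k) = k - 4 = -4 + k)
I(v) = 2 - v (I(v) = 2 + v*(-4 + 3) = 2 + v*(-1) = 2 - v)
I(d(17, 16)) - G = (2 - 1*5) - 1*(-408146) = (2 - 5) + 408146 = -3 + 408146 = 408143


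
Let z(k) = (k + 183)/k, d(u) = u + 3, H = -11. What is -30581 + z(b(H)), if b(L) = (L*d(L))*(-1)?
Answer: -2691223/88 ≈ -30582.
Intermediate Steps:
d(u) = 3 + u
b(L) = -L*(3 + L) (b(L) = (L*(3 + L))*(-1) = -L*(3 + L))
z(k) = (183 + k)/k
-30581 + z(b(H)) = -30581 + (183 - 1*(-11)*(3 - 11))/((-1*(-11)*(3 - 11))) = -30581 + (183 - 1*(-11)*(-8))/((-1*(-11)*(-8))) = -30581 + (183 - 88)/(-88) = -30581 - 1/88*95 = -30581 - 95/88 = -2691223/88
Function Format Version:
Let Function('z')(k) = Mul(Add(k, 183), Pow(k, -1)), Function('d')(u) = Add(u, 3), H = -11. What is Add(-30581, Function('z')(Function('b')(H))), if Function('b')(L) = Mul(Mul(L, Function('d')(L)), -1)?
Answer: Rational(-2691223, 88) ≈ -30582.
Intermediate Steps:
Function('d')(u) = Add(3, u)
Function('b')(L) = Mul(-1, L, Add(3, L)) (Function('b')(L) = Mul(Mul(L, Add(3, L)), -1) = Mul(-1, L, Add(3, L)))
Function('z')(k) = Mul(Pow(k, -1), Add(183, k)) (Function('z')(k) = Mul(Add(183, k), Pow(k, -1)) = Mul(Pow(k, -1), Add(183, k)))
Add(-30581, Function('z')(Function('b')(H))) = Add(-30581, Mul(Pow(Mul(-1, -11, Add(3, -11)), -1), Add(183, Mul(-1, -11, Add(3, -11))))) = Add(-30581, Mul(Pow(Mul(-1, -11, -8), -1), Add(183, Mul(-1, -11, -8)))) = Add(-30581, Mul(Pow(-88, -1), Add(183, -88))) = Add(-30581, Mul(Rational(-1, 88), 95)) = Add(-30581, Rational(-95, 88)) = Rational(-2691223, 88)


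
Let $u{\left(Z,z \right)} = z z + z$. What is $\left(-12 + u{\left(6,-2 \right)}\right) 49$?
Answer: $-490$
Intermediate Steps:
$u{\left(Z,z \right)} = z + z^{2}$ ($u{\left(Z,z \right)} = z^{2} + z = z + z^{2}$)
$\left(-12 + u{\left(6,-2 \right)}\right) 49 = \left(-12 - 2 \left(1 - 2\right)\right) 49 = \left(-12 - -2\right) 49 = \left(-12 + 2\right) 49 = \left(-10\right) 49 = -490$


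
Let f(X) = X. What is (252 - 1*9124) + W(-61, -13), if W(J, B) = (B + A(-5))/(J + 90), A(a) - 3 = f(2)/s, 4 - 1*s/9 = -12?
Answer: -18525455/2088 ≈ -8872.3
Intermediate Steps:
s = 144 (s = 36 - 9*(-12) = 36 + 108 = 144)
A(a) = 217/72 (A(a) = 3 + 2/144 = 3 + 2*(1/144) = 3 + 1/72 = 217/72)
W(J, B) = (217/72 + B)/(90 + J) (W(J, B) = (B + 217/72)/(J + 90) = (217/72 + B)/(90 + J))
(252 - 1*9124) + W(-61, -13) = (252 - 1*9124) + (217/72 - 13)/(90 - 61) = (252 - 9124) - 719/72/29 = -8872 + (1/29)*(-719/72) = -8872 - 719/2088 = -18525455/2088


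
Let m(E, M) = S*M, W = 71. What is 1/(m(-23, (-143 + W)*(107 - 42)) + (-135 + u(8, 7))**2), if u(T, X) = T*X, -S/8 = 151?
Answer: 1/5659681 ≈ 1.7669e-7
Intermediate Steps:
S = -1208 (S = -8*151 = -1208)
m(E, M) = -1208*M
1/(m(-23, (-143 + W)*(107 - 42)) + (-135 + u(8, 7))**2) = 1/(-1208*(-143 + 71)*(107 - 42) + (-135 + 8*7)**2) = 1/(-(-86976)*65 + (-135 + 56)**2) = 1/(-1208*(-4680) + (-79)**2) = 1/(5653440 + 6241) = 1/5659681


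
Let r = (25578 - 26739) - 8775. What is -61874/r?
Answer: 30937/4968 ≈ 6.2273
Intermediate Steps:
r = -9936 (r = -1161 - 8775 = -9936)
-61874/r = -61874/(-9936) = -61874*(-1/9936) = 30937/4968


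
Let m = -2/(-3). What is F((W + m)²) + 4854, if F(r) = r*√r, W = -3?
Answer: 131401/27 ≈ 4866.7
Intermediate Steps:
m = ⅔ (m = -2*(-⅓) = ⅔ ≈ 0.66667)
F(r) = r^(3/2)
F((W + m)²) + 4854 = ((-3 + ⅔)²)^(3/2) + 4854 = ((-7/3)²)^(3/2) + 4854 = (49/9)^(3/2) + 4854 = 343/27 + 4854 = 131401/27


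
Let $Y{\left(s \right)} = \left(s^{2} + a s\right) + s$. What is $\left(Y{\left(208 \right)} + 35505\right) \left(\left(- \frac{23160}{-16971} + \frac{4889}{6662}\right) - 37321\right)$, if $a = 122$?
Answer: $- \frac{146765709061067653}{37686934} \approx -3.8943 \cdot 10^{9}$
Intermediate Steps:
$Y{\left(s \right)} = s^{2} + 123 s$ ($Y{\left(s \right)} = \left(s^{2} + 122 s\right) + s = s^{2} + 123 s$)
$\left(Y{\left(208 \right)} + 35505\right) \left(\left(- \frac{23160}{-16971} + \frac{4889}{6662}\right) - 37321\right) = \left(208 \left(123 + 208\right) + 35505\right) \left(\left(- \frac{23160}{-16971} + \frac{4889}{6662}\right) - 37321\right) = \left(208 \cdot 331 + 35505\right) \left(\left(\left(-23160\right) \left(- \frac{1}{16971}\right) + 4889 \cdot \frac{1}{6662}\right) - 37321\right) = \left(68848 + 35505\right) \left(\left(\frac{7720}{5657} + \frac{4889}{6662}\right) - 37321\right) = 104353 \left(\frac{79087713}{37686934} - 37321\right) = 104353 \left(- \frac{1406434976101}{37686934}\right) = - \frac{146765709061067653}{37686934}$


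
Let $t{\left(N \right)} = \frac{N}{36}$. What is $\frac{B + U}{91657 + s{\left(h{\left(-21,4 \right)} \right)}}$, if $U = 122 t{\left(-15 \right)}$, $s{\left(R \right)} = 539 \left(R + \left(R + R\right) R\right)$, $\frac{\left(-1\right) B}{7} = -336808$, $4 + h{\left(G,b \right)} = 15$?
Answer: $\frac{14145631}{1368144} \approx 10.339$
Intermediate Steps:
$t{\left(N \right)} = \frac{N}{36}$ ($t{\left(N \right)} = N \frac{1}{36} = \frac{N}{36}$)
$h{\left(G,b \right)} = 11$ ($h{\left(G,b \right)} = -4 + 15 = 11$)
$B = 2357656$ ($B = \left(-7\right) \left(-336808\right) = 2357656$)
$s{\left(R \right)} = 539 R + 1078 R^{2}$ ($s{\left(R \right)} = 539 \left(R + 2 R R\right) = 539 \left(R + 2 R^{2}\right) = 539 R + 1078 R^{2}$)
$U = - \frac{305}{6}$ ($U = 122 \cdot \frac{1}{36} \left(-15\right) = 122 \left(- \frac{5}{12}\right) = - \frac{305}{6} \approx -50.833$)
$\frac{B + U}{91657 + s{\left(h{\left(-21,4 \right)} \right)}} = \frac{2357656 - \frac{305}{6}}{91657 + 539 \cdot 11 \left(1 + 2 \cdot 11\right)} = \frac{14145631}{6 \left(91657 + 539 \cdot 11 \left(1 + 22\right)\right)} = \frac{14145631}{6 \left(91657 + 539 \cdot 11 \cdot 23\right)} = \frac{14145631}{6 \left(91657 + 136367\right)} = \frac{14145631}{6 \cdot 228024} = \frac{14145631}{6} \cdot \frac{1}{228024} = \frac{14145631}{1368144}$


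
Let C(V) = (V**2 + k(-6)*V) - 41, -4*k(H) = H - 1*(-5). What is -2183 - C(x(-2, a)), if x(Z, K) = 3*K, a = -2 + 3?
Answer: -8607/4 ≈ -2151.8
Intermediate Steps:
k(H) = -5/4 - H/4 (k(H) = -(H - 1*(-5))/4 = -(H + 5)/4 = -(5 + H)/4 = -5/4 - H/4)
a = 1
C(V) = -41 + V**2 + V/4 (C(V) = (V**2 + (-5/4 - 1/4*(-6))*V) - 41 = (V**2 + (-5/4 + 3/2)*V) - 41 = (V**2 + V/4) - 41 = -41 + V**2 + V/4)
-2183 - C(x(-2, a)) = -2183 - (-41 + (3*1)**2 + (3*1)/4) = -2183 - (-41 + 3**2 + (1/4)*3) = -2183 - (-41 + 9 + 3/4) = -2183 - 1*(-125/4) = -2183 + 125/4 = -8607/4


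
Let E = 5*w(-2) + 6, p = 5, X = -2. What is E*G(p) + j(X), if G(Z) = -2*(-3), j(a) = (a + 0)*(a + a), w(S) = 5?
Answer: 194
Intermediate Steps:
j(a) = 2*a**2 (j(a) = a*(2*a) = 2*a**2)
E = 31 (E = 5*5 + 6 = 25 + 6 = 31)
G(Z) = 6
E*G(p) + j(X) = 31*6 + 2*(-2)**2 = 186 + 2*4 = 186 + 8 = 194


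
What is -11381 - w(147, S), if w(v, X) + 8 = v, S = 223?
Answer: -11520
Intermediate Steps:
w(v, X) = -8 + v
-11381 - w(147, S) = -11381 - (-8 + 147) = -11381 - 1*139 = -11381 - 139 = -11520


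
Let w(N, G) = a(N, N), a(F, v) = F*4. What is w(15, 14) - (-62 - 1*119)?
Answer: 241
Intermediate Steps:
a(F, v) = 4*F
w(N, G) = 4*N
w(15, 14) - (-62 - 1*119) = 4*15 - (-62 - 1*119) = 60 - (-62 - 119) = 60 - 1*(-181) = 60 + 181 = 241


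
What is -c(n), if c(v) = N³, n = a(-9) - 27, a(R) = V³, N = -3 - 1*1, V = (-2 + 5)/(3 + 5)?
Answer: 64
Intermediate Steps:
V = 3/8 ≈ 0.37500
N = -4 (N = -3 - 1 = -4)
a(R) = 27/512 (a(R) = (3/8)³ = 27/512)
n = -13797/512 (n = 27/512 - 27 = -13797/512 ≈ -26.947)
c(v) = -64 (c(v) = (-4)³ = -64)
-c(n) = -1*(-64) = 64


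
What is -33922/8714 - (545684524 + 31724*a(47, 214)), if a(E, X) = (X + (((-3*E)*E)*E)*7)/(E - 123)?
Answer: -120506486652874/82783 ≈ -1.4557e+9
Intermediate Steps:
a(E, X) = (X - 21*E³)/(-123 + E) (a(E, X) = (X + ((-3*E²)*E)*7)/(-123 + E) = (X - 3*E³*7)/(-123 + E) = (X - 21*E³)/(-123 + E))
-33922/8714 - (545684524 + 31724*a(47, 214)) = -33922/8714 - (545684524 + 31724*(214 - 21*47³)/(-123 + 47)) = -33922*1/8714 - 31724/(1/((214 - 21*103823)/(-76) + 17201)) = -16961/4357 - (545684524 - 7931*(214 - 2180283)/19) = -16961/4357 - 31724/(1/(-1/76*(-2180069) + 17201)) = -16961/4357 - 31724/(1/(2180069/76 + 17201)) = -16961/4357 - 31724/(1/(3487345/76)) = -16961/4357 - 31724/76/3487345 = -16961/4357 - 31724*3487345/76 = -16961/4357 - 27658133195/19 = -120506486652874/82783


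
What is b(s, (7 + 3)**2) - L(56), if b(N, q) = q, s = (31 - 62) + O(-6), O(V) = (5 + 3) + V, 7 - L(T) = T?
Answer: 149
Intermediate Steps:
L(T) = 7 - T
O(V) = 8 + V
s = -29 (s = (31 - 62) + (8 - 6) = -31 + 2 = -29)
b(s, (7 + 3)**2) - L(56) = (7 + 3)**2 - (7 - 1*56) = 10**2 - (7 - 56) = 100 - 1*(-49) = 100 + 49 = 149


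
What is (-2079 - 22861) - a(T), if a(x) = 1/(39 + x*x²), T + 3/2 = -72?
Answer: -79214702332/3176211 ≈ -24940.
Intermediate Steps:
T = -147/2 (T = -3/2 - 72 = -147/2 ≈ -73.500)
a(x) = 1/(39 + x³)
(-2079 - 22861) - a(T) = (-2079 - 22861) - 1/(39 + (-147/2)³) = -24940 - 1/(39 - 3176523/8) = -24940 - 1/(-3176211/8) = -24940 - 1*(-8/3176211) = -24940 + 8/3176211 = -79214702332/3176211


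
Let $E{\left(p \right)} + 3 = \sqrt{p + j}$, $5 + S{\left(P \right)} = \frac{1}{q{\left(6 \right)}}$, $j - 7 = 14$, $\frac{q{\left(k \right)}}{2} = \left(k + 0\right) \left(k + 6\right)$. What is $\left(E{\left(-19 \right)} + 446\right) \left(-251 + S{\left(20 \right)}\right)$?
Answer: $- \frac{16330309}{144} - \frac{36863 \sqrt{2}}{144} \approx -1.1377 \cdot 10^{5}$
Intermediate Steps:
$q{\left(k \right)} = 2 k \left(6 + k\right)$ ($q{\left(k \right)} = 2 \left(k + 0\right) \left(k + 6\right) = 2 k \left(6 + k\right)$)
$j = 21$ ($j = 7 + 14 = 21$)
$S{\left(P \right)} = - \frac{719}{144}$ ($S{\left(P \right)} = -5 + \frac{1}{2 \cdot 6 \left(6 + 6\right)} = -5 + \frac{1}{2 \cdot 6 \cdot 12} = -5 + \frac{1}{144} = - \frac{719}{144}$)
$E{\left(p \right)} = -3 + \sqrt{21 + p}$ ($E{\left(p \right)} = -3 + \sqrt{p + 21} = -3 + \sqrt{21 + p}$)
$\left(E{\left(-19 \right)} + 446\right) \left(-251 + S{\left(20 \right)}\right) = \left(\left(-3 + \sqrt{21 - 19}\right) + 446\right) \left(-251 - \frac{719}{144}\right) = \left(\left(-3 + \sqrt{2}\right) + 446\right) \left(- \frac{36863}{144}\right) = \left(443 + \sqrt{2}\right) \left(- \frac{36863}{144}\right) = - \frac{16330309}{144} - \frac{36863 \sqrt{2}}{144}$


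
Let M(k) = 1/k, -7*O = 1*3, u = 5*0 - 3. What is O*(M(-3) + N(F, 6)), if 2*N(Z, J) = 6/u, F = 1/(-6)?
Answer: 4/7 ≈ 0.57143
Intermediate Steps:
u = -3 (u = 0 - 3 = -3)
F = -⅙ ≈ -0.16667
N(Z, J) = -1 (N(Z, J) = (6/(-3))/2 = (6*(-⅓))/2 = (½)*(-2) = -1)
O = -3/7 ≈ -0.42857
M(k) = 1/k
O*(M(-3) + N(F, 6)) = -3*(1/(-3) - 1)/7 = -3*(-⅓ - 1)/7 = -3/7*(-4/3) = 4/7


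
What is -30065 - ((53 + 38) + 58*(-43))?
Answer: -27662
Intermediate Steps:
-30065 - ((53 + 38) + 58*(-43)) = -30065 - (91 - 2494) = -30065 - 1*(-2403) = -30065 + 2403 = -27662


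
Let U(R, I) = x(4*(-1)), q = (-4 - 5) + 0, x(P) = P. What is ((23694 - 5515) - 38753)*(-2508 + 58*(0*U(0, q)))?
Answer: 51599592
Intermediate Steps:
q = -9 (q = -9 + 0 = -9)
U(R, I) = -4 (U(R, I) = 4*(-1) = -4)
((23694 - 5515) - 38753)*(-2508 + 58*(0*U(0, q))) = ((23694 - 5515) - 38753)*(-2508 + 58*(0*(-4))) = (18179 - 38753)*(-2508 + 58*0) = -20574*(-2508 + 0) = -20574*(-2508) = 51599592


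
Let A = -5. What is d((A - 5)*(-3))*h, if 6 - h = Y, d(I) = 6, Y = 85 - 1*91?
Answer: 72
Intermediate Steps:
Y = -6 (Y = 85 - 91 = -6)
h = 12 (h = 6 - 1*(-6) = 6 + 6 = 12)
d((A - 5)*(-3))*h = 6*12 = 72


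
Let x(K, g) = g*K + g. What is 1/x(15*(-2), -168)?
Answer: 1/4872 ≈ 0.00020525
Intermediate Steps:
x(K, g) = g + K*g (x(K, g) = K*g + g = g + K*g)
1/x(15*(-2), -168) = 1/(-168*(1 + 15*(-2))) = 1/(-168*(1 - 30)) = 1/(-168*(-29)) = 1/4872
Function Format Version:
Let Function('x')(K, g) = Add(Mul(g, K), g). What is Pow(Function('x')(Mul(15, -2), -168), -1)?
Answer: Rational(1, 4872) ≈ 0.00020525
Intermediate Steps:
Function('x')(K, g) = Add(g, Mul(K, g)) (Function('x')(K, g) = Add(Mul(K, g), g) = Add(g, Mul(K, g)))
Pow(Function('x')(Mul(15, -2), -168), -1) = Pow(Mul(-168, Add(1, Mul(15, -2))), -1) = Pow(Mul(-168, Add(1, -30)), -1) = Pow(Mul(-168, -29), -1) = Pow(4872, -1) = Rational(1, 4872)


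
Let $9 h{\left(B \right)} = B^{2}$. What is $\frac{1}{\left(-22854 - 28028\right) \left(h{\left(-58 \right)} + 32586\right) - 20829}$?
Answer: $- \frac{9}{15093722177} \approx -5.9627 \cdot 10^{-10}$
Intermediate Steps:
$h{\left(B \right)} = \frac{B^{2}}{9}$
$\frac{1}{\left(-22854 - 28028\right) \left(h{\left(-58 \right)} + 32586\right) - 20829} = \frac{1}{\left(-22854 - 28028\right) \left(\frac{\left(-58\right)^{2}}{9} + 32586\right) - 20829} = \frac{1}{- 50882 \left(\frac{1}{9} \cdot 3364 + 32586\right) - 20829} = \frac{1}{- 50882 \left(\frac{3364}{9} + 32586\right) - 20829} = \frac{1}{\left(-50882\right) \frac{296638}{9} - 20829} = \frac{1}{- \frac{15093534716}{9} - 20829} = \frac{1}{- \frac{15093722177}{9}} = - \frac{9}{15093722177}$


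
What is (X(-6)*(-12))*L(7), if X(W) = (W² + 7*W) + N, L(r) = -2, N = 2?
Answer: -96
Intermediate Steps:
X(W) = 2 + W² + 7*W (X(W) = (W² + 7*W) + 2 = 2 + W² + 7*W)
(X(-6)*(-12))*L(7) = ((2 + (-6)² + 7*(-6))*(-12))*(-2) = ((2 + 36 - 42)*(-12))*(-2) = -4*(-12)*(-2) = 48*(-2) = -96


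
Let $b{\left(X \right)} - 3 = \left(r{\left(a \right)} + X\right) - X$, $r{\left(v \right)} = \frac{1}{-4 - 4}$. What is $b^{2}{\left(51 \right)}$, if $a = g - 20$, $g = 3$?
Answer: $\frac{529}{64} \approx 8.2656$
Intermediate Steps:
$a = -17$ ($a = 3 - 20 = -17$)
$r{\left(v \right)} = - \frac{1}{8}$ ($r{\left(v \right)} = \frac{1}{-8} = - \frac{1}{8}$)
$b{\left(X \right)} = \frac{23}{8}$ ($b{\left(X \right)} = 3 + \left(\left(- \frac{1}{8} + X\right) - X\right) = 3 - \frac{1}{8} = \frac{23}{8}$)
$b^{2}{\left(51 \right)} = \left(\frac{23}{8}\right)^{2} = \frac{529}{64}$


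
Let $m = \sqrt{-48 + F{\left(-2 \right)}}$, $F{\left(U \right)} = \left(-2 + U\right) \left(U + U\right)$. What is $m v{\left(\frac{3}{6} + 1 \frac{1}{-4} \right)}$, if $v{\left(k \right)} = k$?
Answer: $i \sqrt{2} \approx 1.4142 i$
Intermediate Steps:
$F{\left(U \right)} = 2 U \left(-2 + U\right)$ ($F{\left(U \right)} = \left(-2 + U\right) 2 U = 2 U \left(-2 + U\right)$)
$m = 4 i \sqrt{2}$ ($m = \sqrt{-48 + 2 \left(-2\right) \left(-2 - 2\right)} = \sqrt{-48 + 2 \left(-2\right) \left(-4\right)} = \sqrt{-48 + 16} = \sqrt{-32} = 4 i \sqrt{2} \approx 5.6569 i$)
$m v{\left(\frac{3}{6} + 1 \frac{1}{-4} \right)} = 4 i \sqrt{2} \left(\frac{3}{6} + 1 \frac{1}{-4}\right) = 4 i \sqrt{2} \left(3 \cdot \frac{1}{6} + 1 \left(- \frac{1}{4}\right)\right) = 4 i \sqrt{2} \left(\frac{1}{2} - \frac{1}{4}\right) = 4 i \sqrt{2} \cdot \frac{1}{4} = i \sqrt{2}$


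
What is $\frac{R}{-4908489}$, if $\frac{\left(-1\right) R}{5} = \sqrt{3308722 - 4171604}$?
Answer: $\frac{5 i \sqrt{862882}}{4908489} \approx 0.00094623 i$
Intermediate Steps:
$R = - 5 i \sqrt{862882}$ ($R = - 5 \sqrt{3308722 - 4171604} = - 5 \sqrt{-862882} = - 5 i \sqrt{862882} \approx - 4644.6 i$)
$\frac{R}{-4908489} = \frac{\left(-5\right) i \sqrt{862882}}{-4908489} = - 5 i \sqrt{862882} \left(- \frac{1}{4908489}\right) = \frac{5 i \sqrt{862882}}{4908489}$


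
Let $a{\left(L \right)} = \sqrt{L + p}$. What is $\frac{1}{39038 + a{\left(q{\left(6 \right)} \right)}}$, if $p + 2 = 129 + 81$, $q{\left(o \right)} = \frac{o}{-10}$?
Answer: $\frac{195190}{7619826183} - \frac{\sqrt{5185}}{7619826183} \approx 2.5607 \cdot 10^{-5}$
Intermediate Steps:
$q{\left(o \right)} = - \frac{o}{10}$ ($q{\left(o \right)} = o \left(- \frac{1}{10}\right) = - \frac{o}{10}$)
$p = 208$ ($p = -2 + \left(129 + 81\right) = -2 + 210 = 208$)
$a{\left(L \right)} = \sqrt{208 + L}$ ($a{\left(L \right)} = \sqrt{L + 208} = \sqrt{208 + L}$)
$\frac{1}{39038 + a{\left(q{\left(6 \right)} \right)}} = \frac{1}{39038 + \sqrt{208 - \frac{3}{5}}} = \frac{1}{39038 + \sqrt{\frac{1037}{5}}} = \frac{1}{39038 + \frac{\sqrt{5185}}{5}}$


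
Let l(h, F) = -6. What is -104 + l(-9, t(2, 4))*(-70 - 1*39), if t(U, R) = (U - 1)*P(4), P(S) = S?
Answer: 550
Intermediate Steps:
t(U, R) = -4 + 4*U (t(U, R) = (U - 1)*4 = (-1 + U)*4 = -4 + 4*U)
-104 + l(-9, t(2, 4))*(-70 - 1*39) = -104 - 6*(-70 - 1*39) = -104 - 6*(-70 - 39) = -104 - 6*(-109) = -104 + 654 = 550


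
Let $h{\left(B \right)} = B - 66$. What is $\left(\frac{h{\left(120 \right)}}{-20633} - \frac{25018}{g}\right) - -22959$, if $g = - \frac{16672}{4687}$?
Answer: $\frac{5158577758987}{171996688} \approx 29992.0$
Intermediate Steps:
$g = - \frac{16672}{4687}$ ($g = \left(-16672\right) \frac{1}{4687} = - \frac{16672}{4687} \approx -3.5571$)
$h{\left(B \right)} = -66 + B$ ($h{\left(B \right)} = B - 66 = -66 + B$)
$\left(\frac{h{\left(120 \right)}}{-20633} - \frac{25018}{g}\right) - -22959 = \left(\frac{-66 + 120}{-20633} - \frac{25018}{- \frac{16672}{4687}}\right) - -22959 = \left(54 \left(- \frac{1}{20633}\right) - - \frac{58629683}{8336}\right) + 22959 = \left(- \frac{54}{20633} + \frac{58629683}{8336}\right) + 22959 = \frac{1209705799195}{171996688} + 22959 = \frac{5158577758987}{171996688}$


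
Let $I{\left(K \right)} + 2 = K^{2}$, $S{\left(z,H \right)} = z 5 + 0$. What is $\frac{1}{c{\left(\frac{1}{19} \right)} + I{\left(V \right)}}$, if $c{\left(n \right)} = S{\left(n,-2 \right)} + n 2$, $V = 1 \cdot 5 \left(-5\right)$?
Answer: $\frac{19}{11844} \approx 0.0016042$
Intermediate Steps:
$S{\left(z,H \right)} = 5 z$ ($S{\left(z,H \right)} = 5 z + 0 = 5 z$)
$V = -25$ ($V = 5 \left(-5\right) = -25$)
$c{\left(n \right)} = 7 n$ ($c{\left(n \right)} = 5 n + n 2 = 5 n + 2 n = 7 n$)
$I{\left(K \right)} = -2 + K^{2}$
$\frac{1}{c{\left(\frac{1}{19} \right)} + I{\left(V \right)}} = \frac{1}{\frac{7}{19} - \left(2 - \left(-25\right)^{2}\right)} = \frac{1}{7 \cdot \frac{1}{19} + \left(-2 + 625\right)} = \frac{1}{\frac{7}{19} + 623} = \frac{1}{\frac{11844}{19}} = \frac{19}{11844}$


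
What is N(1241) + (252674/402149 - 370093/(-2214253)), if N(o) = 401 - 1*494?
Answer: -82104428869442/890459629697 ≈ -92.205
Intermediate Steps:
N(o) = -93 (N(o) = 401 - 494 = -93)
N(1241) + (252674/402149 - 370093/(-2214253)) = -93 + (252674/402149 - 370093/(-2214253)) = -93 + (252674*(1/402149) - 370093*(-1/2214253)) = -93 + (252674/402149 + 370093/2214253) = -93 + 708316692379/890459629697 = -82104428869442/890459629697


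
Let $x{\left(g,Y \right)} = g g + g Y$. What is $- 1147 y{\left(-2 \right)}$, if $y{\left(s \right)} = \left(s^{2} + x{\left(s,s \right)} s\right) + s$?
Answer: $16058$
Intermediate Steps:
$x{\left(g,Y \right)} = g^{2} + Y g$
$y{\left(s \right)} = s + s^{2} + 2 s^{3}$ ($y{\left(s \right)} = \left(s^{2} + s \left(s + s\right) s\right) + s = \left(s^{2} + s 2 s s\right) + s = \left(s^{2} + 2 s^{2} s\right) + s = \left(s^{2} + 2 s^{3}\right) + s = s + s^{2} + 2 s^{3}$)
$- 1147 y{\left(-2 \right)} = - 1147 \left(- 2 \left(1 - 2 + 2 \left(-2\right)^{2}\right)\right) = - 1147 \left(- 2 \left(1 - 2 + 2 \cdot 4\right)\right) = - 1147 \left(- 2 \left(1 - 2 + 8\right)\right) = - 1147 \left(\left(-2\right) 7\right) = - 1147 \left(-14\right) = \left(-1\right) \left(-16058\right) = 16058$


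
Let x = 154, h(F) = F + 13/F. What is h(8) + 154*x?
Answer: 189805/8 ≈ 23726.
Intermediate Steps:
h(8) + 154*x = (8 + 13/8) + 154*154 = (8 + 13*(⅛)) + 23716 = (8 + 13/8) + 23716 = 77/8 + 23716 = 189805/8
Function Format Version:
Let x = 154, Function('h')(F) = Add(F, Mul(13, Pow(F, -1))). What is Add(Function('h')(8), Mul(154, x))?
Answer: Rational(189805, 8) ≈ 23726.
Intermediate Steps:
Add(Function('h')(8), Mul(154, x)) = Add(Add(8, Mul(13, Pow(8, -1))), Mul(154, 154)) = Add(Add(8, Mul(13, Rational(1, 8))), 23716) = Add(Add(8, Rational(13, 8)), 23716) = Add(Rational(77, 8), 23716) = Rational(189805, 8)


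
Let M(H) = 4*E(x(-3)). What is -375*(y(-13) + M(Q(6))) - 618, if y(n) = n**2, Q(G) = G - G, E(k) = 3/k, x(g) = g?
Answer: -62493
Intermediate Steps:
Q(G) = 0
M(H) = -4 (M(H) = 4*(3/(-3)) = 4*(3*(-1/3)) = 4*(-1) = -4)
-375*(y(-13) + M(Q(6))) - 618 = -375*((-13)**2 - 4) - 618 = -375*(169 - 4) - 618 = -375*165 - 618 = -61875 - 618 = -62493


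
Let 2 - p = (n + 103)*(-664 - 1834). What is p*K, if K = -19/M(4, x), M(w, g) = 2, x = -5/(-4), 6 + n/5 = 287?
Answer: -35786367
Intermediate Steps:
n = 1405 (n = -30 + 5*287 = -30 + 1435 = 1405)
p = 3766986 (p = 2 - (1405 + 103)*(-664 - 1834) = 2 - 1508*(-2498) = 2 - 1*(-3766984) = 2 + 3766984 = 3766986)
x = 5/4 (x = -5*(-¼) = 5/4 ≈ 1.2500)
K = -19/2 ≈ -9.5000
p*K = 3766986*(-19/2) = -35786367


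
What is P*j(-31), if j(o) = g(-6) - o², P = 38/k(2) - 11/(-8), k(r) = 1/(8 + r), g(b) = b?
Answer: -2950317/8 ≈ -3.6879e+5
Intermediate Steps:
P = 3051/8 (P = 38/(1/(8 + 2)) - 11/(-8) = 38/(1/10) - 11*(-⅛) = 38/(⅒) + 11/8 = 38*10 + 11/8 = 380 + 11/8 = 3051/8 ≈ 381.38)
j(o) = -6 - o²
P*j(-31) = 3051*(-6 - 1*(-31)²)/8 = 3051*(-6 - 1*961)/8 = 3051*(-6 - 961)/8 = (3051/8)*(-967) = -2950317/8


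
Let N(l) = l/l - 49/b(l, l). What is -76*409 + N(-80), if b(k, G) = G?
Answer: -2486591/80 ≈ -31082.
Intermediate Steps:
N(l) = 1 - 49/l (N(l) = l/l - 49/l = 1 - 49/l)
-76*409 + N(-80) = -76*409 + (-49 - 80)/(-80) = -31084 - 1/80*(-129) = -31084 + 129/80 = -2486591/80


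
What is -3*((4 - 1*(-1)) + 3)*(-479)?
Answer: 11496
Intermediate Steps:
-3*((4 - 1*(-1)) + 3)*(-479) = -3*((4 + 1) + 3)*(-479) = -3*(5 + 3)*(-479) = -3*8*(-479) = -24*(-479) = 11496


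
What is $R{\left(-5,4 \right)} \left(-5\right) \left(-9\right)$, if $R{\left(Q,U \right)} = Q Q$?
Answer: $1125$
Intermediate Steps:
$R{\left(Q,U \right)} = Q^{2}$
$R{\left(-5,4 \right)} \left(-5\right) \left(-9\right) = \left(-5\right)^{2} \left(-5\right) \left(-9\right) = 25 \left(-5\right) \left(-9\right) = \left(-125\right) \left(-9\right) = 1125$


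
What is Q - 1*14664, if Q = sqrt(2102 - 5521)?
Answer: -14664 + I*sqrt(3419) ≈ -14664.0 + 58.472*I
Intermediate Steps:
Q = I*sqrt(3419) (Q = sqrt(-3419) = I*sqrt(3419) ≈ 58.472*I)
Q - 1*14664 = I*sqrt(3419) - 1*14664 = I*sqrt(3419) - 14664 = -14664 + I*sqrt(3419)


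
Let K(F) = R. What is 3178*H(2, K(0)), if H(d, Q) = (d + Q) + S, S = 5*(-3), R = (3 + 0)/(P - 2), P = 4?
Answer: -36547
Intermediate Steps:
R = 3/2 (R = (3 + 0)/(4 - 2) = 3/2 ≈ 1.5000)
K(F) = 3/2
S = -15
H(d, Q) = -15 + Q + d (H(d, Q) = (d + Q) - 15 = (Q + d) - 15 = -15 + Q + d)
3178*H(2, K(0)) = 3178*(-15 + 3/2 + 2) = 3178*(-23/2) = -36547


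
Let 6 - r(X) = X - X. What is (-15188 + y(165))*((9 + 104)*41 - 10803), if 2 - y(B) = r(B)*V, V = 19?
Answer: 94401000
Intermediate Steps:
r(X) = 6 (r(X) = 6 - (X - X) = 6 - 1*0 = 6 + 0 = 6)
y(B) = -112 (y(B) = 2 - 6*19 = 2 - 1*114 = 2 - 114 = -112)
(-15188 + y(165))*((9 + 104)*41 - 10803) = (-15188 - 112)*((9 + 104)*41 - 10803) = -15300*(113*41 - 10803) = -15300*(4633 - 10803) = -15300*(-6170) = 94401000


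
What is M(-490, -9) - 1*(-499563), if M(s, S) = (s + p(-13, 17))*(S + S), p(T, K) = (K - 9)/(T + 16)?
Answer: 508335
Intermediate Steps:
p(T, K) = (-9 + K)/(16 + T)
M(s, S) = 2*S*(8/3 + s) (M(s, S) = (s + (-9 + 17)/(16 - 13))*(S + S) = (s + 8/3)*(2*S) = (8/3 + s)*(2*S) = 2*S*(8/3 + s))
M(-490, -9) - 1*(-499563) = (⅔)*(-9)*(8 + 3*(-490)) - 1*(-499563) = (⅔)*(-9)*(8 - 1470) + 499563 = (⅔)*(-9)*(-1462) + 499563 = 8772 + 499563 = 508335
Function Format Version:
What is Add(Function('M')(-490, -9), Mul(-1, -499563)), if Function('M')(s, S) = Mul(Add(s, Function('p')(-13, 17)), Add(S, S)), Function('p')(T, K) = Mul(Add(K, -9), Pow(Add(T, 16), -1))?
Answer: 508335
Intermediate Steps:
Function('p')(T, K) = Mul(Pow(Add(16, T), -1), Add(-9, K)) (Function('p')(T, K) = Mul(Add(-9, K), Pow(Add(16, T), -1)) = Mul(Pow(Add(16, T), -1), Add(-9, K)))
Function('M')(s, S) = Mul(2, S, Add(Rational(8, 3), s)) (Function('M')(s, S) = Mul(Add(s, Mul(Pow(Add(16, -13), -1), Add(-9, 17))), Add(S, S)) = Mul(Add(s, Mul(Pow(3, -1), 8)), Mul(2, S)) = Mul(Add(s, Mul(Rational(1, 3), 8)), Mul(2, S)) = Mul(Add(s, Rational(8, 3)), Mul(2, S)) = Mul(Add(Rational(8, 3), s), Mul(2, S)) = Mul(2, S, Add(Rational(8, 3), s)))
Add(Function('M')(-490, -9), Mul(-1, -499563)) = Add(Mul(Rational(2, 3), -9, Add(8, Mul(3, -490))), Mul(-1, -499563)) = Add(Mul(Rational(2, 3), -9, Add(8, -1470)), 499563) = Add(Mul(Rational(2, 3), -9, -1462), 499563) = Add(8772, 499563) = 508335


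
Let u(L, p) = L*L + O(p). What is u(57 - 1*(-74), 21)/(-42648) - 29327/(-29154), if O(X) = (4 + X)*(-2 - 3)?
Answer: 15709799/25903329 ≈ 0.60648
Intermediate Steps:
O(X) = -20 - 5*X (O(X) = (4 + X)*(-5) = -20 - 5*X)
u(L, p) = -20 + L**2 - 5*p (u(L, p) = L*L + (-20 - 5*p) = L**2 + (-20 - 5*p) = -20 + L**2 - 5*p)
u(57 - 1*(-74), 21)/(-42648) - 29327/(-29154) = (-20 + (57 - 1*(-74))**2 - 5*21)/(-42648) - 29327/(-29154) = (-20 + (57 + 74)**2 - 105)*(-1/42648) - 29327*(-1/29154) = (-20 + 131**2 - 105)*(-1/42648) + 29327/29154 = (-20 + 17161 - 105)*(-1/42648) + 29327/29154 = 17036*(-1/42648) + 29327/29154 = -4259/10662 + 29327/29154 = 15709799/25903329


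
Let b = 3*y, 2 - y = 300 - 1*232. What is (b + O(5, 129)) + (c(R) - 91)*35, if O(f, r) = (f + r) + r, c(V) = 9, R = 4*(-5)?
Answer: -2805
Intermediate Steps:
y = -66 (y = 2 - (300 - 1*232) = 2 - (300 - 232) = 2 - 1*68 = 2 - 68 = -66)
R = -20
O(f, r) = f + 2*r
b = -198 (b = 3*(-66) = -198)
(b + O(5, 129)) + (c(R) - 91)*35 = (-198 + (5 + 2*129)) + (9 - 91)*35 = (-198 + (5 + 258)) - 82*35 = (-198 + 263) - 2870 = 65 - 2870 = -2805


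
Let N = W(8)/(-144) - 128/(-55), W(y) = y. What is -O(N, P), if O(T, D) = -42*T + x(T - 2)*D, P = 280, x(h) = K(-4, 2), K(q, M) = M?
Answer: -76657/165 ≈ -464.59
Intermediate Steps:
x(h) = 2
N = 2249/990 (N = 8/(-144) - 128/(-55) = 8*(-1/144) - 128*(-1/55) = -1/18 + 128/55 = 2249/990 ≈ 2.2717)
O(T, D) = -42*T + 2*D
-O(N, P) = -(-42*2249/990 + 2*280) = -(-15743/165 + 560) = -1*76657/165 = -76657/165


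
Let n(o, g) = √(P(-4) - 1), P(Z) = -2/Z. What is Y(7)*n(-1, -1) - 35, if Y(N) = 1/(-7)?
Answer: -35 - I*√2/14 ≈ -35.0 - 0.10102*I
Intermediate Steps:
Y(N) = -⅐
n(o, g) = I*√2/2 (n(o, g) = √(-2/(-4) - 1) = √(-2*(-¼) - 1) = √(½ - 1) = √(-½) = I*√2/2)
Y(7)*n(-1, -1) - 35 = -I*√2/14 - 35 = -35 - I*√2/14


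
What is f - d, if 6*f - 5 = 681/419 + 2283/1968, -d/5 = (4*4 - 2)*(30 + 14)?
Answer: 1693875545/549728 ≈ 3081.3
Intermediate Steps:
d = -3080 (d = -5*(4*4 - 2)*(30 + 14) = -5*(16 - 2)*44 = -70*44 = -5*616 = -3080)
f = 713305/549728 (f = 5/6 + (681/419 + 2283/1968)/6 = 5/6 + (681*(1/419) + 2283*(1/1968))/6 = 5/6 + (681/419 + 761/656)/6 = 5/6 + (1/6)*(765595/274864) = 5/6 + 765595/1649184 = 713305/549728 ≈ 1.2976)
f - d = 713305/549728 - 1*(-3080) = 713305/549728 + 3080 = 1693875545/549728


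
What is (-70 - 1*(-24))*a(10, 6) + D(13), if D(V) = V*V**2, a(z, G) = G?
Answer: 1921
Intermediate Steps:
D(V) = V**3
(-70 - 1*(-24))*a(10, 6) + D(13) = (-70 - 1*(-24))*6 + 13**3 = (-70 + 24)*6 + 2197 = -46*6 + 2197 = -276 + 2197 = 1921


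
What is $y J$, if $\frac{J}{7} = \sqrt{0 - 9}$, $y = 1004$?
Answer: $21084 i \approx 21084.0 i$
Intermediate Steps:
$J = 21 i$ ($J = 7 \sqrt{0 - 9} = 7 \sqrt{-9} = 7 \cdot 3 i = 21 i \approx 21.0 i$)
$y J = 1004 \cdot 21 i = 21084 i$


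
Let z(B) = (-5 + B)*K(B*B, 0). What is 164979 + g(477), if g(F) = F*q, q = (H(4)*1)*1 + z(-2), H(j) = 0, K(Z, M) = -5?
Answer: 181674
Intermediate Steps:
z(B) = 25 - 5*B (z(B) = (-5 + B)*(-5) = 25 - 5*B)
q = 35 (q = (0*1)*1 + (25 - 5*(-2)) = 0*1 + (25 + 10) = 0 + 35 = 35)
g(F) = 35*F (g(F) = F*35 = 35*F)
164979 + g(477) = 164979 + 35*477 = 164979 + 16695 = 181674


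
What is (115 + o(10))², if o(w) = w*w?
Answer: 46225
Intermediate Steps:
o(w) = w²
(115 + o(10))² = (115 + 10²)² = (115 + 100)² = 215² = 46225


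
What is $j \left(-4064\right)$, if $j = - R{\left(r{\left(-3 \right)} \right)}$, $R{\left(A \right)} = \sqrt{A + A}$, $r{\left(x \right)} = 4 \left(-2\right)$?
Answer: $16256 i \approx 16256.0 i$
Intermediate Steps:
$r{\left(x \right)} = -8$
$R{\left(A \right)} = \sqrt{2} \sqrt{A}$ ($R{\left(A \right)} = \sqrt{2 A} = \sqrt{2} \sqrt{A}$)
$j = - 4 i$ ($j = - \sqrt{2} \sqrt{-8} = - \sqrt{2} \cdot 2 i \sqrt{2} = - 4 i \approx - 4.0 i$)
$j \left(-4064\right) = - 4 i \left(-4064\right) = 16256 i$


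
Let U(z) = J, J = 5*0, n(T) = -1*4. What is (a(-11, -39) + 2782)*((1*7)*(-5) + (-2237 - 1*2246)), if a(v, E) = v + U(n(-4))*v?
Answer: -12519378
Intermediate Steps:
n(T) = -4
J = 0
U(z) = 0
a(v, E) = v (a(v, E) = v + 0*v = v + 0 = v)
(a(-11, -39) + 2782)*((1*7)*(-5) + (-2237 - 1*2246)) = (-11 + 2782)*((1*7)*(-5) + (-2237 - 1*2246)) = 2771*(7*(-5) + (-2237 - 2246)) = 2771*(-35 - 4483) = 2771*(-4518) = -12519378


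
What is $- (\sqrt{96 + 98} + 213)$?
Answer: $-213 - \sqrt{194} \approx -226.93$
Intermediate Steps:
$- (\sqrt{96 + 98} + 213) = - (\sqrt{194} + 213) = - (213 + \sqrt{194}) = -213 - \sqrt{194}$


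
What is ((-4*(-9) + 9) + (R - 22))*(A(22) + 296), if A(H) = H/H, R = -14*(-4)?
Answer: 23463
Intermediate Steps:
R = 56
A(H) = 1
((-4*(-9) + 9) + (R - 22))*(A(22) + 296) = ((-4*(-9) + 9) + (56 - 22))*(1 + 296) = ((36 + 9) + 34)*297 = (45 + 34)*297 = 79*297 = 23463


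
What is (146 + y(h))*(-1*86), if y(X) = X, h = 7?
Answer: -13158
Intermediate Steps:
(146 + y(h))*(-1*86) = (146 + 7)*(-1*86) = 153*(-86) = -13158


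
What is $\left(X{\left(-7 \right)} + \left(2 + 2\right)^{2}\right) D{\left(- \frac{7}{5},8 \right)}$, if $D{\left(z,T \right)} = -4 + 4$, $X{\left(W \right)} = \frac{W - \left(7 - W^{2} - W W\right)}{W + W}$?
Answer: $0$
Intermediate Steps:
$X{\left(W \right)} = \frac{-7 + W + 2 W^{2}}{2 W}$ ($X{\left(W \right)} = \frac{W + \left(\left(W^{2} + W^{2}\right) - 7\right)}{2 W} = \left(W + \left(2 W^{2} - 7\right)\right) \frac{1}{2 W} = \left(W + \left(-7 + 2 W^{2}\right)\right) \frac{1}{2 W} = \left(-7 + W + 2 W^{2}\right) \frac{1}{2 W} = \frac{-7 + W + 2 W^{2}}{2 W}$)
$D{\left(z,T \right)} = 0$
$\left(X{\left(-7 \right)} + \left(2 + 2\right)^{2}\right) D{\left(- \frac{7}{5},8 \right)} = \left(\left(\frac{1}{2} - 7 - \frac{7}{2 \left(-7\right)}\right) + \left(2 + 2\right)^{2}\right) 0 = \left(\left(\frac{1}{2} - 7 - - \frac{1}{2}\right) + 4^{2}\right) 0 = \left(\left(\frac{1}{2} - 7 + \frac{1}{2}\right) + 16\right) 0 = \left(-6 + 16\right) 0 = 10 \cdot 0 = 0$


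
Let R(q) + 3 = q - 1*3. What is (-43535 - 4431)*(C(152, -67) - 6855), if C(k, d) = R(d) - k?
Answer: 339599280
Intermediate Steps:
R(q) = -6 + q (R(q) = -3 + (q - 1*3) = -3 + (q - 3) = -3 + (-3 + q) = -6 + q)
C(k, d) = -6 + d - k (C(k, d) = (-6 + d) - k = -6 + d - k)
(-43535 - 4431)*(C(152, -67) - 6855) = (-43535 - 4431)*((-6 - 67 - 1*152) - 6855) = -47966*((-6 - 67 - 152) - 6855) = -47966*(-225 - 6855) = -47966*(-7080) = 339599280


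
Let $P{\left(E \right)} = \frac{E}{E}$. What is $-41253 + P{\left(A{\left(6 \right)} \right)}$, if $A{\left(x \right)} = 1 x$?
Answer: $-41252$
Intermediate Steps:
$A{\left(x \right)} = x$
$P{\left(E \right)} = 1$
$-41253 + P{\left(A{\left(6 \right)} \right)} = -41253 + 1 = -41252$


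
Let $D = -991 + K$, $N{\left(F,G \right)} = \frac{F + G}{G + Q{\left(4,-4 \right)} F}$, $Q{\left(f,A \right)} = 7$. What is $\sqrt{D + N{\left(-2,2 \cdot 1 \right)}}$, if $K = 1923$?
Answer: $2 \sqrt{233} \approx 30.529$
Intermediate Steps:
$N{\left(F,G \right)} = \frac{F + G}{G + 7 F}$
$D = 932$ ($D = -991 + 1923 = 932$)
$\sqrt{D + N{\left(-2,2 \cdot 1 \right)}} = \sqrt{932 + \frac{-2 + 2 \cdot 1}{2 \cdot 1 + 7 \left(-2\right)}} = \sqrt{932 + \frac{-2 + 2}{2 - 14}} = \sqrt{932 + \frac{1}{-12} \cdot 0} = \sqrt{932 - 0} = \sqrt{932 + 0} = \sqrt{932} = 2 \sqrt{233}$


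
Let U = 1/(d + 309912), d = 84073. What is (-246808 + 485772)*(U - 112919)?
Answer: -10631124157026296/393985 ≈ -2.6984e+10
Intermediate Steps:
U = 1/393985 (U = 1/(84073 + 309912) = 1/393985 ≈ 2.5382e-6)
(-246808 + 485772)*(U - 112919) = (-246808 + 485772)*(1/393985 - 112919) = 238964*(-44488392214/393985) = -10631124157026296/393985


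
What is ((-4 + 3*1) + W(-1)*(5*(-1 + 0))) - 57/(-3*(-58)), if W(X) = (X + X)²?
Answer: -1237/58 ≈ -21.328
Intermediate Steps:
W(X) = 4*X² (W(X) = (2*X)² = 4*X²)
((-4 + 3*1) + W(-1)*(5*(-1 + 0))) - 57/(-3*(-58)) = ((-4 + 3*1) + (4*(-1)²)*(5*(-1 + 0))) - 57/(-3*(-58)) = ((-4 + 3) + (4*1)*(5*(-1))) - 57/174 = (-1 + 4*(-5)) + (1/174)*(-57) = (-1 - 20) - 19/58 = -21 - 19/58 = -1237/58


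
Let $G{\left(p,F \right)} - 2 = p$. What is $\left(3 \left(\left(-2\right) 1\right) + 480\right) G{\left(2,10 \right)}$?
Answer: $1896$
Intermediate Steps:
$G{\left(p,F \right)} = 2 + p$
$\left(3 \left(\left(-2\right) 1\right) + 480\right) G{\left(2,10 \right)} = \left(3 \left(\left(-2\right) 1\right) + 480\right) \left(2 + 2\right) = \left(3 \left(-2\right) + 480\right) 4 = \left(-6 + 480\right) 4 = 474 \cdot 4 = 1896$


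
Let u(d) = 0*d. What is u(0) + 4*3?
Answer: 12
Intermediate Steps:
u(d) = 0
u(0) + 4*3 = 0 + 4*3 = 0 + 12 = 12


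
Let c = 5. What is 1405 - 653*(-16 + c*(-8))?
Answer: 37973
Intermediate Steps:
1405 - 653*(-16 + c*(-8)) = 1405 - 653*(-16 + 5*(-8)) = 1405 - 653*(-16 - 40) = 1405 - 653*(-56) = 1405 + 36568 = 37973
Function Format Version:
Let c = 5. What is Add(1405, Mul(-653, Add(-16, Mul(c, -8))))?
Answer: 37973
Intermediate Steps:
Add(1405, Mul(-653, Add(-16, Mul(c, -8)))) = Add(1405, Mul(-653, Add(-16, Mul(5, -8)))) = Add(1405, Mul(-653, Add(-16, -40))) = Add(1405, Mul(-653, -56)) = Add(1405, 36568) = 37973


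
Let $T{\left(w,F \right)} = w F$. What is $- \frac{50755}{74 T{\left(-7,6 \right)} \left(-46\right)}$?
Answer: $- \frac{50755}{142968} \approx -0.35501$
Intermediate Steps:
$T{\left(w,F \right)} = F w$
$- \frac{50755}{74 T{\left(-7,6 \right)} \left(-46\right)} = - \frac{50755}{74 \cdot 6 \left(-7\right) \left(-46\right)} = - \frac{50755}{74 \left(-42\right) \left(-46\right)} = - \frac{50755}{\left(-3108\right) \left(-46\right)} = - \frac{50755}{142968}$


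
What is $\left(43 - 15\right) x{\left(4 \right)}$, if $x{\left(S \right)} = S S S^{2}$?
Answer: $7168$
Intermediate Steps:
$x{\left(S \right)} = S^{4}$ ($x{\left(S \right)} = S^{2} S^{2} = S^{4}$)
$\left(43 - 15\right) x{\left(4 \right)} = \left(43 - 15\right) 4^{4} = 28 \cdot 256 = 7168$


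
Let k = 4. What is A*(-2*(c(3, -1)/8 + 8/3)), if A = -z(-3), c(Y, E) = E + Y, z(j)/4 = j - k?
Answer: -490/3 ≈ -163.33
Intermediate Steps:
z(j) = -16 + 4*j (z(j) = 4*(j - 1*4) = 4*(j - 4) = 4*(-4 + j) = -16 + 4*j)
A = 28 (A = -(-16 + 4*(-3)) = -(-16 - 12) = -1*(-28) = 28)
A*(-2*(c(3, -1)/8 + 8/3)) = 28*(-2*((-1 + 3)/8 + 8/3)) = 28*(-2*(2*(⅛) + 8*(⅓))) = 28*(-2*(¼ + 8/3)) = 28*(-2*35/12) = 28*(-35/6) = -490/3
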